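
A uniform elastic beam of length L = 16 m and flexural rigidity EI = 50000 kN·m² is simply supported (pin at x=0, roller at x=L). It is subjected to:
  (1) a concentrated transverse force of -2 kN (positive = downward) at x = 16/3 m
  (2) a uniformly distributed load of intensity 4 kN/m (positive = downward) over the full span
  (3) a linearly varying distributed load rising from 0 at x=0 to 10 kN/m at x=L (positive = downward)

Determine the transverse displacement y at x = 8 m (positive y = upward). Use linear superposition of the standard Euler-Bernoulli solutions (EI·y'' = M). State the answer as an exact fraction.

y(8) = -38144/253125 m

Load 1 — point force P=-2 kN at a=16/3 m (b=L-a=32/3):
  y_1 = -Pa(L-x)(2Lx-a²-x²)/(6LEI)  [x>a] = -(-2)·(16/3)·(16-8)·(2·16·8-(16/3)²-8²)/(6·16·50000) = 736/253125 m
Load 2 — uniform load w=4 kN/m over full span:
  y_2 = -wx(L³-2Lx²+x³)/(24EI) = -4·8·(16³-2·16·8²+8³)/(24·50000) = -128/1875 m
Load 3 — triangular load w₀=10 kN/m (0→w₀ over full span):
  y_3 = -w₀x(7L⁴-10L²x²+3x⁴)/(360LEI) = -10·8·(7·16⁴-10·16²·8²+3·8⁴)/(360·16·50000) = -32/375 m
Superposition: y = Σ y_i = -38144/253125 m ≈ -0.150692 m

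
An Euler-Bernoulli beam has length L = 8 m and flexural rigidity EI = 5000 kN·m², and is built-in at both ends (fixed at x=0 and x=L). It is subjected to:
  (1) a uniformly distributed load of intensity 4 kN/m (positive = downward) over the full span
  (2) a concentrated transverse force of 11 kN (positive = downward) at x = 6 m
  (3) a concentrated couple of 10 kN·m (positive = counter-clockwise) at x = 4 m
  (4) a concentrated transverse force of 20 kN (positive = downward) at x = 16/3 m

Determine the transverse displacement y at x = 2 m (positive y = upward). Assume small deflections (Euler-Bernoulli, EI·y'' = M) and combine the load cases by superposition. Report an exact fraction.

Load 1 — uniform load w=4 kN/m over full span:
  y_1 = -wx²(L-x)²/(24EI) = -4·2²·(8-2)²/(24·5000) = -3/625 m
Load 2 — point force P=11 kN at a=6 m (b=L-a=2):
  y_2 = -Pb²x²(3aL-(3a+b)x)/(6L³EI)  [x≤a] = -11·2²·2²·(3·6·8-(3·6+2)·2)/(6·8³·5000) = -143/120000 m
Load 3 — applied couple M₀=10 kN·m at a=4 m (b=L-a=4):
  y_3 = (R_Ax³/6 - M_Ax²/2)/EI  [x≤a] with R_A=15/8, M_A=5/2 = ((15/8)·2³/6 - (5/2)·2²/2)/5000 = -1/2000 m
Load 4 — point force P=20 kN at a=16/3 m (b=L-a=8/3):
  y_4 = -Pb²x²(3aL-(3a+b)x)/(6L³EI)  [x≤a] = -20·(8/3)²·2²·(3·(16/3)·8-(3·(16/3)+(8/3))·2)/(6·8³·5000) = -34/10125 m
Superposition: y = Σ y_i = -31913/3240000 m ≈ -0.009850 m

y(2) = -31913/3240000 m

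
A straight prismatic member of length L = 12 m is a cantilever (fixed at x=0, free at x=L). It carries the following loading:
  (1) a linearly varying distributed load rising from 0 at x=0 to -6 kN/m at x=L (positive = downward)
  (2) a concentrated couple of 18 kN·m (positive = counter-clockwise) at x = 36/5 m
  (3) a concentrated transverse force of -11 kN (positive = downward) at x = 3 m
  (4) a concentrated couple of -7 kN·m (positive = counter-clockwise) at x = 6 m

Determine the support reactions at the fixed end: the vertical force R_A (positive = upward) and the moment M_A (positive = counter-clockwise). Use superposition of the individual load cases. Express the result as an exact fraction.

Load 1 — triangular load w₀=-6 kN/m (0→w₀ over full span):
  R_A = w₀L/2 = (-6)·12/2 = -36 kN
  M_A = w₀L²/3 = (-6)·12²/3 = -288 kN·m
Load 2 — applied couple M₀=18 kN·m at a=36/5 m (b=L-a=24/5):
  R_A = 0 kN
  M_A = -M₀ = -18 kN·m
Load 3 — point force P=-11 kN at a=3 m (b=L-a=9):
  R_A = P = (-11) = -11 kN
  M_A = Pa = (-11)·3 = -33 kN·m
Load 4 — applied couple M₀=-7 kN·m at a=6 m (b=L-a=6):
  R_A = 0 kN
  M_A = -M₀ = -(-7) = 7 kN·m
Superposition: R_A = -47 kN, M_A = -332 kN·m

R_A = -47 kN, M_A = -332 kN·m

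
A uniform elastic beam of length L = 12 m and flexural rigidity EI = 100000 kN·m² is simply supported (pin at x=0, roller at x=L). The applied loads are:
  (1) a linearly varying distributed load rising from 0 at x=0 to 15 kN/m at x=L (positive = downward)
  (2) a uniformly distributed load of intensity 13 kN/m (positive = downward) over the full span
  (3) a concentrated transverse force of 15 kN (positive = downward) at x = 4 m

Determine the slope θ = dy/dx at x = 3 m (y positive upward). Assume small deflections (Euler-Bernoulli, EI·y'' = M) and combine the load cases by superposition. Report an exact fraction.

θ(3) = -21217/1920000 rad

Load 1 — triangular load w₀=15 kN/m (0→w₀ over full span):
  θ_1 = -w₀(7L⁴-30L²x²+15x⁴)/(360LEI) = -15·(7·12⁴-30·12²·3²+15·3⁴)/(360·12·100000) = -11943/3200000 rad
Load 2 — uniform load w=13 kN/m over full span:
  θ_2 = -w(L³-6Lx²+4x³)/(24EI) = -13·(12³-6·12·3²+4·3³)/(24·100000) = -1287/200000 rad
Load 3 — point force P=15 kN at a=4 m (b=L-a=8):
  θ_3 = -Pb(L²-b²-3x²)/(6LEI)  [x≤a] = -15·8·(12²-8²-3·3²)/(6·12·100000) = -53/60000 rad
Superposition: θ = Σ θ_i = -21217/1920000 rad ≈ -0.011051 rad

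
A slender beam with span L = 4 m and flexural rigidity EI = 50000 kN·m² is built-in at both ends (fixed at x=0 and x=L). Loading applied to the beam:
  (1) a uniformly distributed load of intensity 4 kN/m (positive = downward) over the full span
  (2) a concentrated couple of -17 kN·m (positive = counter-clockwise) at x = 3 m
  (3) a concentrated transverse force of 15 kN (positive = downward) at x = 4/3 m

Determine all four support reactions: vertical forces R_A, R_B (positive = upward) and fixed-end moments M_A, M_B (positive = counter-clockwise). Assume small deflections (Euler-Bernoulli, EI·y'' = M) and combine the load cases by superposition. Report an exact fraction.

Load 1 — uniform load w=4 kN/m over full span:
  R_A = wL/2 = 4·4/2 = 8 kN
  M_A = wL²/12 = 4·4²/12 = 16/3 kN·m
  R_B = wL/2 = 4·4/2 = 8 kN
  M_B = -wL²/12 = -4·4²/12 = -16/3 kN·m
Load 2 — applied couple M₀=-17 kN·m at a=3 m (b=L-a=1):
  R_A = 6M₀ab/L³ = 6·(-17)·3·1/4³ = -153/32 kN
  M_A = M₀b(2a-b)/L² = (-17)·1·(2·3-1)/4² = -85/16 kN·m
  R_B = -6M₀ab/L³ = -6·(-17)·3·1/4³ = 153/32 kN
  M_B = M₀a(2b-a)/L² = (-17)·3·(2·1-3)/4² = 51/16 kN·m
Load 3 — point force P=15 kN at a=4/3 m (b=L-a=8/3):
  R_A = Pb²(3a+b)/L³ = 15·(8/3)²·(3·(4/3)+(8/3))/4³ = 100/9 kN
  M_A = Pab²/L² = 15·(4/3)·(8/3)²/4² = 80/9 kN·m
  R_B = Pa²(a+3b)/L³ = 15·(4/3)²·((4/3)+3·(8/3))/4³ = 35/9 kN
  M_B = -Pa²b/L² = -15·(4/3)²·(8/3)/4² = -40/9 kN·m
Superposition: R_A = 4127/288 kN, M_A = 1283/144 kN·m, R_B = 4801/288 kN, M_B = -949/144 kN·m

R_A = 4127/288 kN, M_A = 1283/144 kN·m, R_B = 4801/288 kN, M_B = -949/144 kN·m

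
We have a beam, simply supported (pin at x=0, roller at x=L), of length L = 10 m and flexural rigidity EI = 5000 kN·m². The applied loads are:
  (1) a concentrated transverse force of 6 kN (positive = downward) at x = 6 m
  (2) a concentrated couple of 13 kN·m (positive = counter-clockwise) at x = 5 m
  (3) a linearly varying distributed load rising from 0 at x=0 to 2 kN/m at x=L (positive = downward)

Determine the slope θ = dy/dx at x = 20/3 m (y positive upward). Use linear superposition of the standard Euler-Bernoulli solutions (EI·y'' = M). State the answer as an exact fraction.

θ(20/3) = 189199/24300000 rad

Load 1 — point force P=6 kN at a=6 m (b=L-a=4):
  θ_1 = -Pa(2L²-6Lx+3x²+a²)/(6LEI)  [x>a] = -6·6·(2·10²-6·10·(20/3)+3·(20/3)²+6²)/(6·10·5000) = 23/6250 rad
Load 2 — applied couple M₀=13 kN·m at a=5 m (b=L-a=5):
  θ_2 = (M₀x²/(2L)-M₀(x-a)+C₁)/EI  [x>a] with C₁=M₀(3b²-L²)/(6L)=-65/12 = (13·(20/3)²/(2·10)-13·((20/3)-5)+(-65/12))/5000 = 13/36000 rad
Load 3 — triangular load w₀=2 kN/m (0→w₀ over full span):
  θ_3 = -w₀(7L⁴-30L²x²+15x⁴)/(360LEI) = -2·(7·10⁴-30·10²·(20/3)²+15·(20/3)⁴)/(360·10·5000) = 91/24300 rad
Superposition: θ = Σ θ_i = 189199/24300000 rad ≈ 0.007786 rad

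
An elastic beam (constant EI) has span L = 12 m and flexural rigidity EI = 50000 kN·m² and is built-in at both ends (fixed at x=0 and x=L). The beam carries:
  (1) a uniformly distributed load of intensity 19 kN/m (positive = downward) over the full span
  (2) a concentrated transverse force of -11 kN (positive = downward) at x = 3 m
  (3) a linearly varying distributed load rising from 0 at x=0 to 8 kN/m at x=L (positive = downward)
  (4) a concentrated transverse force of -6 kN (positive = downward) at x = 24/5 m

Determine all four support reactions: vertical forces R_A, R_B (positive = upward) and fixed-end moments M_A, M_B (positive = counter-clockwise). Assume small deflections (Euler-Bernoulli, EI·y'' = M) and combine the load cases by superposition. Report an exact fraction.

Load 1 — uniform load w=19 kN/m over full span:
  R_A = wL/2 = 19·12/2 = 114 kN
  M_A = wL²/12 = 19·12²/12 = 228 kN·m
  R_B = wL/2 = 19·12/2 = 114 kN
  M_B = -wL²/12 = -19·12²/12 = -228 kN·m
Load 2 — point force P=-11 kN at a=3 m (b=L-a=9):
  R_A = Pb²(3a+b)/L³ = (-11)·9²·(3·3+9)/12³ = -297/32 kN
  M_A = Pab²/L² = (-11)·3·9²/12² = -297/16 kN·m
  R_B = Pa²(a+3b)/L³ = (-11)·3²·(3+3·9)/12³ = -55/32 kN
  M_B = -Pa²b/L² = -(-11)·3²·9/12² = 99/16 kN·m
Load 3 — triangular load w₀=8 kN/m (0→w₀ over full span):
  R_A = 3w₀L/20 = 3·8·12/20 = 72/5 kN
  M_A = w₀L²/30 = 8·12²/30 = 192/5 kN·m
  R_B = 7w₀L/20 = 7·8·12/20 = 168/5 kN
  M_B = -w₀L²/20 = -8·12²/20 = -288/5 kN·m
Load 4 — point force P=-6 kN at a=24/5 m (b=L-a=36/5):
  R_A = Pb²(3a+b)/L³ = (-6)·(36/5)²·(3·(24/5)+(36/5))/12³ = -486/125 kN
  M_A = Pab²/L² = (-6)·(24/5)·(36/5)²/12² = -1296/125 kN·m
  R_B = Pa²(a+3b)/L³ = (-6)·(24/5)²·((24/5)+3·(36/5))/12³ = -264/125 kN
  M_B = -Pa²b/L² = -(-6)·(24/5)²·(36/5)/12² = 864/125 kN·m
Superposition: R_A = 460923/4000 kN, M_A = 474939/2000 kN·m, R_B = 575077/4000 kN, M_B = -545001/2000 kN·m

R_A = 460923/4000 kN, M_A = 474939/2000 kN·m, R_B = 575077/4000 kN, M_B = -545001/2000 kN·m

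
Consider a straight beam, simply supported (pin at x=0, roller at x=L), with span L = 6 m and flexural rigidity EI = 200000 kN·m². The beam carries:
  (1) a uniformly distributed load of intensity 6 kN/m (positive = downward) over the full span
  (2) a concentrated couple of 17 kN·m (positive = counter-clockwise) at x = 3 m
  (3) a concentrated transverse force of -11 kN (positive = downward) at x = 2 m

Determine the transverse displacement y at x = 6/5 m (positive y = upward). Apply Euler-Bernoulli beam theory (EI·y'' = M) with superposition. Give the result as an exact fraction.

y(6/5) = -139489/750000000 m

Load 1 — uniform load w=6 kN/m over full span:
  y_1 = -wx(L³-2Lx²+x³)/(24EI) = -6·(6/5)·(6³-2·6·(6/5)²+(6/5)³)/(24·200000) = -2349/7812500 m
Load 2 — applied couple M₀=17 kN·m at a=3 m (b=L-a=3):
  y_2 = (M₀x³/(6L)+C₁x)/EI  [x≤a] with C₁=M₀(3b²-L²)/(6L)=-17/4 = (17·(6/5)³/(6·6)+(-17/4)·(6/5))/200000 = -1071/50000000 m
Load 3 — point force P=-11 kN at a=2 m (b=L-a=4):
  y_3 = -Pbx(L²-b²-x²)/(6LEI)  [x≤a] = -(-11)·4·(6/5)·(6²-4²-(6/5)²)/(6·6·200000) = 319/2343750 m
Superposition: y = Σ y_i = -139489/750000000 m ≈ -0.000186 m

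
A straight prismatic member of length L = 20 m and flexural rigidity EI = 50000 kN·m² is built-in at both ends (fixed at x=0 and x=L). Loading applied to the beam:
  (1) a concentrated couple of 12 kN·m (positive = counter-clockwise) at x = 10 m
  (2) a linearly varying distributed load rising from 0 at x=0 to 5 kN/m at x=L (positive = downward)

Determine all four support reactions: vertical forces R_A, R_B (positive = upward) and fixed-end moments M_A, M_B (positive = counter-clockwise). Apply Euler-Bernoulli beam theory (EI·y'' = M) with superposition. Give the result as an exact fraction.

Load 1 — applied couple M₀=12 kN·m at a=10 m (b=L-a=10):
  R_A = 6M₀ab/L³ = 6·12·10·10/20³ = 9/10 kN
  M_A = M₀b(2a-b)/L² = 12·10·(2·10-10)/20² = 3 kN·m
  R_B = -6M₀ab/L³ = -6·12·10·10/20³ = -9/10 kN
  M_B = M₀a(2b-a)/L² = 12·10·(2·10-10)/20² = 3 kN·m
Load 2 — triangular load w₀=5 kN/m (0→w₀ over full span):
  R_A = 3w₀L/20 = 3·5·20/20 = 15 kN
  M_A = w₀L²/30 = 5·20²/30 = 200/3 kN·m
  R_B = 7w₀L/20 = 7·5·20/20 = 35 kN
  M_B = -w₀L²/20 = -5·20²/20 = -100 kN·m
Superposition: R_A = 159/10 kN, M_A = 209/3 kN·m, R_B = 341/10 kN, M_B = -97 kN·m

R_A = 159/10 kN, M_A = 209/3 kN·m, R_B = 341/10 kN, M_B = -97 kN·m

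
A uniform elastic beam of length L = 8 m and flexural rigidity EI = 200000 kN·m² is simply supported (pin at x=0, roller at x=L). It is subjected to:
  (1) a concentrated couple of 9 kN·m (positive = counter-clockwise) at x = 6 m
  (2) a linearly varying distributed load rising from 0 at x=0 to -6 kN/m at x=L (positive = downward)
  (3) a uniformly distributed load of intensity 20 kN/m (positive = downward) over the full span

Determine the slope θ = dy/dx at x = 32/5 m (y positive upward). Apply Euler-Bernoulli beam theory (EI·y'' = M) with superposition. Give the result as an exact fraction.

Load 1 — applied couple M₀=9 kN·m at a=6 m (b=L-a=2):
  θ_1 = (M₀x²/(2L)-M₀(x-a)+C₁)/EI  [x>a] with C₁=M₀(3b²-L²)/(6L)=-39/4 = (9·(32/5)²/(2·8)-9·((32/5)-6)+(-39/4))/200000 = 969/20000000 rad
Load 2 — triangular load w₀=-6 kN/m (0→w₀ over full span):
  θ_2 = -w₀(7L⁴-30L²x²+15x⁴)/(360LEI) = -(-6)·(7·8⁴-30·8²·(32/5)²+15·(32/5)⁴)/(360·8·200000) = -1514/5859375 rad
Load 3 — uniform load w=20 kN/m over full span:
  θ_3 = -w(L³-6Lx²+4x³)/(24EI) = -20·(8³-6·8·(32/5)²+4·(32/5)³)/(24·200000) = 132/78125 rad
Superposition: θ = Σ θ_i = 2219491/1500000000 rad ≈ 0.001480 rad

θ(32/5) = 2219491/1500000000 rad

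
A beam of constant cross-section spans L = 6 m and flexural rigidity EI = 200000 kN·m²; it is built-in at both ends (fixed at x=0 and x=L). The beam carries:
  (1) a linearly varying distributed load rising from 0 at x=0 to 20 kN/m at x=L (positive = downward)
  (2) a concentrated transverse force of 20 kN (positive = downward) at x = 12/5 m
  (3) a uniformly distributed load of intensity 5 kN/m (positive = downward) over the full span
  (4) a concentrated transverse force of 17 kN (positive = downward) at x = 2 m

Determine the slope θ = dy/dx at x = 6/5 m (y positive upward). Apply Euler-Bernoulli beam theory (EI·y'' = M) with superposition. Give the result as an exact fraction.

Load 1 — triangular load w₀=20 kN/m (0→w₀ over full span):
  θ_1 = -w₀(2x(L-x)(L-2x)(x+2L)+x²(L-x)²)/(120LEI) = -20·(2·(6/5)·(6-(6/5))·(6-2·(6/5))·((6/5)+2·6)+(6/5)²·(6-(6/5))²)/(120·6·200000) = -63/781250 rad
Load 2 — point force P=20 kN at a=12/5 m (b=L-a=18/5):
  θ_2 = -Pb²x(2aL-(3a+b)x)/(2L³EI)  [x≤a] = -20·(18/5)²·(6/5)·(2·(12/5)·6-(3·(12/5)+(18/5))·(6/5))/(2·6³·200000) = -891/15625000 rad
Load 3 — uniform load w=5 kN/m over full span:
  θ_3 = -wx(L-x)(L-2x)/(12EI) = -5·(6/5)·(6-(6/5))·(6-2·(6/5))/(12·200000) = -27/625000 rad
Load 4 — point force P=17 kN at a=2 m (b=L-a=4):
  θ_4 = -Pb²x(2aL-(3a+b)x)/(2L³EI)  [x≤a] = -17·4²·(6/5)·(2·2·6-(3·2+4)·(6/5))/(2·6³·200000) = -17/375000 rad
Superposition: θ = Σ θ_i = -10603/46875000 rad ≈ -0.000226 rad

θ(6/5) = -10603/46875000 rad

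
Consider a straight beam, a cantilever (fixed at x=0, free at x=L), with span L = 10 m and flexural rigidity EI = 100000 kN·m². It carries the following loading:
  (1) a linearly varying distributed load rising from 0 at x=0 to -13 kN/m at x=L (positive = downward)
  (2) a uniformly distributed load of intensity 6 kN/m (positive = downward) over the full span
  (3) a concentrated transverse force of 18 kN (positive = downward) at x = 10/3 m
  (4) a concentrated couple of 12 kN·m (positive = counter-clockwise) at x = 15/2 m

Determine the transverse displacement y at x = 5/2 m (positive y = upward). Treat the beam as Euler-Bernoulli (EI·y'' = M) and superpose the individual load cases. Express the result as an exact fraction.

Load 1 — triangular load w₀=-13 kN/m (0→w₀ over full span):
  y_1 = (w₀Lx³/12-w₀L²x²/6-w₀x⁵/(120L))/EI = ((-13)·10·(5/2)³/12-(-13)·10²·(5/2)²/6-(-13)·(5/2)⁵/(120·10))/100000 = 14573/1228800 m
Load 2 — uniform load w=6 kN/m over full span:
  y_2 = -wx²(x²-4Lx+6L²)/(24EI) = -6·(5/2)²·((5/2)²-4·10·(5/2)+6·10²)/(24·100000) = -81/10240 m
Load 3 — point force P=18 kN at a=10/3 m (b=L-a=20/3):
  y_3 = -Px²(3a-x)/(6EI)  [x≤a] = -18·(5/2)²·(3·(10/3)-(5/2))/(6·100000) = -9/6400 m
Load 4 — applied couple M₀=12 kN·m at a=15/2 m (b=L-a=5/2):
  y_4 = M₀x²/(2EI)  [x≤a] = 12·(5/2)²/(2·100000) = 3/8000 m
Superposition: y = Σ y_i = 17929/6144000 m ≈ 0.002918 m

y(5/2) = 17929/6144000 m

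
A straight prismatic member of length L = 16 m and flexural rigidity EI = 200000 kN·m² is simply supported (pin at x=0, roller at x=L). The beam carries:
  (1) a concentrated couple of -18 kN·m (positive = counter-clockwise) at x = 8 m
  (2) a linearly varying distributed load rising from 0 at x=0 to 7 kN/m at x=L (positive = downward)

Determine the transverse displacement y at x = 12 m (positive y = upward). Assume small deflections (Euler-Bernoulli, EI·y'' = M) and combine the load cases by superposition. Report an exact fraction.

y(12) = -1693/150000 m

Load 1 — applied couple M₀=-18 kN·m at a=8 m (b=L-a=8):
  y_1 = (M₀x³/(6L)-M₀(x-a)²/2+C₁x)/EI  [x>a] with C₁=M₀(3b²-L²)/(6L)=12 = ((-18)·12³/(6·16)-(-18)·(12-8)²/2+12·12)/200000 = -9/50000 m
Load 2 — triangular load w₀=7 kN/m (0→w₀ over full span):
  y_2 = -w₀x(7L⁴-10L²x²+3x⁴)/(360LEI) = -7·12·(7·16⁴-10·16²·12²+3·12⁴)/(360·16·200000) = -833/75000 m
Superposition: y = Σ y_i = -1693/150000 m ≈ -0.011287 m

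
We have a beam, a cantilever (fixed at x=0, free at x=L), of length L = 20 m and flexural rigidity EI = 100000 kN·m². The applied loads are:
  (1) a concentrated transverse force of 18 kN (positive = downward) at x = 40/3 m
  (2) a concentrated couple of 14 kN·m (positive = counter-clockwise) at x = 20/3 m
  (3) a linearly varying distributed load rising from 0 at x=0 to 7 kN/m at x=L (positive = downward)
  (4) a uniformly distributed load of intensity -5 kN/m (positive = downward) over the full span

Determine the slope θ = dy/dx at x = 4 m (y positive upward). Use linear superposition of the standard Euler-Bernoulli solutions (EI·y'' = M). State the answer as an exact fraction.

θ(4) = -641/93750 rad

Load 1 — point force P=18 kN at a=40/3 m (b=L-a=20/3):
  θ_1 = -Px(2a-x)/(2EI)  [x≤a] = -18·4·(2·(40/3)-4)/(2·100000) = -51/6250 rad
Load 2 — applied couple M₀=14 kN·m at a=20/3 m (b=L-a=40/3):
  θ_2 = M₀x/EI  [x≤a] = 14·4/100000 = 7/12500 rad
Load 3 — triangular load w₀=7 kN/m (0→w₀ over full span):
  θ_3 = (w₀Lx²/4-w₀L²x/3-w₀x⁴/(24L))/EI = (7·20·4²/4-7·20²·4/3-7·4⁴/(24·20))/100000 = -5957/187500 rad
Load 4 — uniform load w=-5 kN/m over full span:
  θ_4 = -wx(x²-3Lx+3L²)/(6EI) = -(-5)·4·(4²-3·20·4+3·20²)/(6·100000) = 61/1875 rad
Superposition: θ = Σ θ_i = -641/93750 rad ≈ -0.006837 rad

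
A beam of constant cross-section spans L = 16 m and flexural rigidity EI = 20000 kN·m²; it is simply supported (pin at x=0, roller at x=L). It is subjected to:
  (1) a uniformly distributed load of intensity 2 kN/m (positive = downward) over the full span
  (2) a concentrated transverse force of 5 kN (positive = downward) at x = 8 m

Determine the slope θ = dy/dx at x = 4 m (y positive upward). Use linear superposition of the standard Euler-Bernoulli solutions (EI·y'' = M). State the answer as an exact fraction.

Load 1 — uniform load w=2 kN/m over full span:
  θ_1 = -w(L³-6Lx²+4x³)/(24EI) = -2·(16³-6·16·4²+4·4³)/(24·20000) = -22/1875 rad
Load 2 — point force P=5 kN at a=8 m (b=L-a=8):
  θ_2 = -Pb(L²-b²-3x²)/(6LEI)  [x≤a] = -5·8·(16²-8²-3·4²)/(6·16·20000) = -3/1000 rad
Superposition: θ = Σ θ_i = -221/15000 rad ≈ -0.014733 rad

θ(4) = -221/15000 rad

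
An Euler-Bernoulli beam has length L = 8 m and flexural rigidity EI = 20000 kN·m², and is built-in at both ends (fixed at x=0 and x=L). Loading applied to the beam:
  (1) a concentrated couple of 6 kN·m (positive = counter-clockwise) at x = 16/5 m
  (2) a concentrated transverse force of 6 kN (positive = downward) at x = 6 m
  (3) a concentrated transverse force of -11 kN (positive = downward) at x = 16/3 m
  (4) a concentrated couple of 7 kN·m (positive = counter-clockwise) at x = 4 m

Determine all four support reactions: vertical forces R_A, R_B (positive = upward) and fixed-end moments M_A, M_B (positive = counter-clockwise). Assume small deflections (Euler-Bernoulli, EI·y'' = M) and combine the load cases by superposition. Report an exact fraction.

R_A = 1291/2700 kN, M_A = -1214/675 kN·m, R_B = -14791/2700 kN, M_B = 6721/675 kN·m

Load 1 — applied couple M₀=6 kN·m at a=16/5 m (b=L-a=24/5):
  R_A = 6M₀ab/L³ = 6·6·(16/5)·(24/5)/8³ = 27/25 kN
  M_A = M₀b(2a-b)/L² = 6·(24/5)·(2·(16/5)-(24/5))/8² = 18/25 kN·m
  R_B = -6M₀ab/L³ = -6·6·(16/5)·(24/5)/8³ = -27/25 kN
  M_B = M₀a(2b-a)/L² = 6·(16/5)·(2·(24/5)-(16/5))/8² = 48/25 kN·m
Load 2 — point force P=6 kN at a=6 m (b=L-a=2):
  R_A = Pb²(3a+b)/L³ = 6·2²·(3·6+2)/8³ = 15/16 kN
  M_A = Pab²/L² = 6·6·2²/8² = 9/4 kN·m
  R_B = Pa²(a+3b)/L³ = 6·6²·(6+3·2)/8³ = 81/16 kN
  M_B = -Pa²b/L² = -6·6²·2/8² = -27/4 kN·m
Load 3 — point force P=-11 kN at a=16/3 m (b=L-a=8/3):
  R_A = Pb²(3a+b)/L³ = (-11)·(8/3)²·(3·(16/3)+(8/3))/8³ = -77/27 kN
  M_A = Pab²/L² = (-11)·(16/3)·(8/3)²/8² = -176/27 kN·m
  R_B = Pa²(a+3b)/L³ = (-11)·(16/3)²·((16/3)+3·(8/3))/8³ = -220/27 kN
  M_B = -Pa²b/L² = -(-11)·(16/3)²·(8/3)/8² = 352/27 kN·m
Load 4 — applied couple M₀=7 kN·m at a=4 m (b=L-a=4):
  R_A = 6M₀ab/L³ = 6·7·4·4/8³ = 21/16 kN
  M_A = M₀b(2a-b)/L² = 7·4·(2·4-4)/8² = 7/4 kN·m
  R_B = -6M₀ab/L³ = -6·7·4·4/8³ = -21/16 kN
  M_B = M₀a(2b-a)/L² = 7·4·(2·4-4)/8² = 7/4 kN·m
Superposition: R_A = 1291/2700 kN, M_A = -1214/675 kN·m, R_B = -14791/2700 kN, M_B = 6721/675 kN·m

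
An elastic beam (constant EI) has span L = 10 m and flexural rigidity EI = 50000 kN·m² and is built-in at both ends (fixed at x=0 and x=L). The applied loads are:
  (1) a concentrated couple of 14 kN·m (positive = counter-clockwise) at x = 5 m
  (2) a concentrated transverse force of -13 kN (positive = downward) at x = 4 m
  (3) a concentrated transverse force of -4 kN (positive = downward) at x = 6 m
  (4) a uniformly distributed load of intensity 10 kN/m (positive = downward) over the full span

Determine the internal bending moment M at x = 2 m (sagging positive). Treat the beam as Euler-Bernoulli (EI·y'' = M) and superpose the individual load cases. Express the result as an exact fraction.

M(2) = 197/750 kN·m

Load 1 — applied couple M₀=14 kN·m at a=5 m (b=L-a=5):
  M_1 = R_Ax - M_A  [x≤a] with R_A=21/10, M_A=7/2 = (21/10)·2 - (7/2) = 7/10 kN·m
Load 2 — point force P=-13 kN at a=4 m (b=L-a=6):
  M_2 = Pb²(3a+b)x/L³ - Pab²/L²  [x≤a] = (-13)·6²·(3·4+6)·2/10³ - (-13)·4·6²/10² = 234/125 kN·m
Load 3 — point force P=-4 kN at a=6 m (b=L-a=4):
  M_3 = Pb²(3a+b)x/L³ - Pab²/L²  [x≤a] = (-4)·4²·(3·6+4)·2/10³ - (-4)·6·4²/10² = 128/125 kN·m
Load 4 — uniform load w=10 kN/m over full span:
  M_4 = wLx/2 - wL²/12 - wx²/2 = 10·10·2/2 - 10·10²/12 - 10·2²/2 = -10/3 kN·m
Superposition: M = Σ M_i = 197/750 kN·m ≈ 0.262667 kN·m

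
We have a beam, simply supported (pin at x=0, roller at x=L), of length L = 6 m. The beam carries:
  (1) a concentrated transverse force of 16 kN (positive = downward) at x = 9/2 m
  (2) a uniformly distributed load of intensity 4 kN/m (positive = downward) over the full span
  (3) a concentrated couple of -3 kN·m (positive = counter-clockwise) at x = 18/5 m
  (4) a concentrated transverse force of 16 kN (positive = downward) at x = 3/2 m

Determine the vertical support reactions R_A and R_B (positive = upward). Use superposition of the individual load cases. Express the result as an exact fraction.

R_A = 55/2 kN, R_B = 57/2 kN

Load 1 — point force P=16 kN at a=9/2 m (b=L-a=3/2):
  R_A = Pb/L = 16·(3/2)/6 = 4 kN
  R_B = Pa/L = 16·(9/2)/6 = 12 kN
Load 2 — uniform load w=4 kN/m over full span:
  R_A = wL/2 = 4·6/2 = 12 kN
  R_B = wL/2 = 4·6/2 = 12 kN
Load 3 — applied couple M₀=-3 kN·m at a=18/5 m (b=L-a=12/5):
  R_A = M₀/L = (-3)/6 = -1/2 kN
  R_B = -M₀/L = -(-3)/6 = 1/2 kN
Load 4 — point force P=16 kN at a=3/2 m (b=L-a=9/2):
  R_A = Pb/L = 16·(9/2)/6 = 12 kN
  R_B = Pa/L = 16·(3/2)/6 = 4 kN
Superposition: R_A = 55/2 kN, R_B = 57/2 kN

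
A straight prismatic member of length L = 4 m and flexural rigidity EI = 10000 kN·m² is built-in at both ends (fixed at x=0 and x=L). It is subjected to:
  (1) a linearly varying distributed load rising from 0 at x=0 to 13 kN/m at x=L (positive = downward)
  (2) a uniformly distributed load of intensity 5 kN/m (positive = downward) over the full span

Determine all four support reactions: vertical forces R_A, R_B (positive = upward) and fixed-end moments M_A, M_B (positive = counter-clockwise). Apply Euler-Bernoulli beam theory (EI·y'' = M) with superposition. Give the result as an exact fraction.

Load 1 — triangular load w₀=13 kN/m (0→w₀ over full span):
  R_A = 3w₀L/20 = 3·13·4/20 = 39/5 kN
  M_A = w₀L²/30 = 13·4²/30 = 104/15 kN·m
  R_B = 7w₀L/20 = 7·13·4/20 = 91/5 kN
  M_B = -w₀L²/20 = -13·4²/20 = -52/5 kN·m
Load 2 — uniform load w=5 kN/m over full span:
  R_A = wL/2 = 5·4/2 = 10 kN
  M_A = wL²/12 = 5·4²/12 = 20/3 kN·m
  R_B = wL/2 = 5·4/2 = 10 kN
  M_B = -wL²/12 = -5·4²/12 = -20/3 kN·m
Superposition: R_A = 89/5 kN, M_A = 68/5 kN·m, R_B = 141/5 kN, M_B = -256/15 kN·m

R_A = 89/5 kN, M_A = 68/5 kN·m, R_B = 141/5 kN, M_B = -256/15 kN·m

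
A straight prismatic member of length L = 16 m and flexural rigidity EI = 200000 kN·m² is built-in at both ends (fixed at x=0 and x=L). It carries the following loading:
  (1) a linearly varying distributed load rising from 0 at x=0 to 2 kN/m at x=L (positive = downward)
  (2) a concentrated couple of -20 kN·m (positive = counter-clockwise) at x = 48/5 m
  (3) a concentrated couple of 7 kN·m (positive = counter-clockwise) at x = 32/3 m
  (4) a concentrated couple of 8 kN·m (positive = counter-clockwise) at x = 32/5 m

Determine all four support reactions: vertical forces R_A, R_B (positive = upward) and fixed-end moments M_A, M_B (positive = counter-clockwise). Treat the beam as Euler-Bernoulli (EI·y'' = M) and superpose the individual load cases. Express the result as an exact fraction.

Load 1 — triangular load w₀=2 kN/m (0→w₀ over full span):
  R_A = 3w₀L/20 = 3·2·16/20 = 24/5 kN
  M_A = w₀L²/30 = 2·16²/30 = 256/15 kN·m
  R_B = 7w₀L/20 = 7·2·16/20 = 56/5 kN
  M_B = -w₀L²/20 = -2·16²/20 = -128/5 kN·m
Load 2 — applied couple M₀=-20 kN·m at a=48/5 m (b=L-a=32/5):
  R_A = 6M₀ab/L³ = 6·(-20)·(48/5)·(32/5)/16³ = -9/5 kN
  M_A = M₀b(2a-b)/L² = (-20)·(32/5)·(2·(48/5)-(32/5))/16² = -32/5 kN·m
  R_B = -6M₀ab/L³ = -6·(-20)·(48/5)·(32/5)/16³ = 9/5 kN
  M_B = M₀a(2b-a)/L² = (-20)·(48/5)·(2·(32/5)-(48/5))/16² = -12/5 kN·m
Load 3 — applied couple M₀=7 kN·m at a=32/3 m (b=L-a=16/3):
  R_A = 6M₀ab/L³ = 6·7·(32/3)·(16/3)/16³ = 7/12 kN
  M_A = M₀b(2a-b)/L² = 7·(16/3)·(2·(32/3)-(16/3))/16² = 7/3 kN·m
  R_B = -6M₀ab/L³ = -6·7·(32/3)·(16/3)/16³ = -7/12 kN
  M_B = M₀a(2b-a)/L² = 7·(32/3)·(2·(16/3)-(32/3))/16² = 0 kN·m
Load 4 — applied couple M₀=8 kN·m at a=32/5 m (b=L-a=48/5):
  R_A = 6M₀ab/L³ = 6·8·(32/5)·(48/5)/16³ = 18/25 kN
  M_A = M₀b(2a-b)/L² = 8·(48/5)·(2·(32/5)-(48/5))/16² = 24/25 kN·m
  R_B = -6M₀ab/L³ = -6·8·(32/5)·(48/5)/16³ = -18/25 kN
  M_B = M₀a(2b-a)/L² = 8·(32/5)·(2·(48/5)-(32/5))/16² = 64/25 kN·m
Superposition: R_A = 1291/300 kN, M_A = 349/25 kN·m, R_B = 3509/300 kN, M_B = -636/25 kN·m

R_A = 1291/300 kN, M_A = 349/25 kN·m, R_B = 3509/300 kN, M_B = -636/25 kN·m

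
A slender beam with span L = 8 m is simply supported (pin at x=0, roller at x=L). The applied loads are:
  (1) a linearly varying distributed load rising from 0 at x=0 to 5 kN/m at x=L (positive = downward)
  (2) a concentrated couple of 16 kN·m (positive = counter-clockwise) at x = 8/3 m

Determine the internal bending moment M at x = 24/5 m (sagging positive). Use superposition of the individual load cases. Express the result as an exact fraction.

Load 1 — triangular load w₀=5 kN/m (0→w₀ over full span):
  M_1 = w₀Lx/6 - w₀x³/(6L) = 5·8·(24/5)/6 - 5·(24/5)³/(6·8) = 512/25 kN·m
Load 2 — applied couple M₀=16 kN·m at a=8/3 m (b=L-a=16/3):
  M_2 = M₀x/L - M₀  [x>a] = 16·(24/5)/8 - 16 = -32/5 kN·m
Superposition: M = Σ M_i = 352/25 kN·m ≈ 14.080000 kN·m

M(24/5) = 352/25 kN·m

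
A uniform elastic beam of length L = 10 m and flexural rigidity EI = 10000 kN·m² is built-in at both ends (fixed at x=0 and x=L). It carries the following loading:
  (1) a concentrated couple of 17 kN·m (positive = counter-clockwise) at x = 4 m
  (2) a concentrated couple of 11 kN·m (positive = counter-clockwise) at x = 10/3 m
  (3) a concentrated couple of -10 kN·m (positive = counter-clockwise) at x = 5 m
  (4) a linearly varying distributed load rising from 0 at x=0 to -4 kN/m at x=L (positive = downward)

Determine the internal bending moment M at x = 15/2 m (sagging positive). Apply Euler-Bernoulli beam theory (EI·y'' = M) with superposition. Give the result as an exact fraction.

Load 1 — applied couple M₀=17 kN·m at a=4 m (b=L-a=6):
  M_1 = R_Ax - M_A - M₀  [x>a] with R_A=306/125, M_A=51/25 = (306/125)·(15/2) - (51/25) - 17 = -17/25 kN·m
Load 2 — applied couple M₀=11 kN·m at a=10/3 m (b=L-a=20/3):
  M_2 = R_Ax - M_A - M₀  [x>a] with R_A=22/15, M_A=0 = (22/15)·(15/2) - 0 - 11 = 0 kN·m
Load 3 — applied couple M₀=-10 kN·m at a=5 m (b=L-a=5):
  M_3 = R_Ax - M_A - M₀  [x>a] with R_A=-3/2, M_A=-5/2 = (-3/2)·(15/2) - (-5/2) - (-10) = 5/4 kN·m
Load 4 — triangular load w₀=-4 kN/m (0→w₀ over full span):
  M_4 = 3w₀Lx/20 - w₀L²/30 - w₀x³/(6L) = 3·(-4)·10·(15/2)/20 - (-4)·10²/30 - (-4)·(15/2)³/(6·10) = -85/24 kN·m
Superposition: M = Σ M_i = -1783/600 kN·m ≈ -2.971667 kN·m

M(15/2) = -1783/600 kN·m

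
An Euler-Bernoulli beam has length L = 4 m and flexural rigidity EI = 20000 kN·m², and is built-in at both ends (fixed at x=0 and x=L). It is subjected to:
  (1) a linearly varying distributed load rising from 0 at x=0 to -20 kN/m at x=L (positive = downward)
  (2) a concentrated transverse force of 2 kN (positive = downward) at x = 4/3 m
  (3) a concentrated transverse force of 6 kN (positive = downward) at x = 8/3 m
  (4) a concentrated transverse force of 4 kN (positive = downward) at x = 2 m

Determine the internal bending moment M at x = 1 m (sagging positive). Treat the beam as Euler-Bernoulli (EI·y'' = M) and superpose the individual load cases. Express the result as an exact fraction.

Load 1 — triangular load w₀=-20 kN/m (0→w₀ over full span):
  M_1 = 3w₀Lx/20 - w₀L²/30 - w₀x³/(6L) = 3·(-20)·4·1/20 - (-20)·4²/30 - (-20)·1³/(6·4) = -1/2 kN·m
Load 2 — point force P=2 kN at a=4/3 m (b=L-a=8/3):
  M_2 = Pb²(3a+b)x/L³ - Pab²/L²  [x≤a] = 2·(8/3)²·(3·(4/3)+(8/3))·1/4³ - 2·(4/3)·(8/3)²/4² = 8/27 kN·m
Load 3 — point force P=6 kN at a=8/3 m (b=L-a=4/3):
  M_3 = Pb²(3a+b)x/L³ - Pab²/L²  [x≤a] = 6·(4/3)²·(3·(8/3)+(4/3))·1/4³ - 6·(8/3)·(4/3)²/4² = -2/9 kN·m
Load 4 — point force P=4 kN at a=2 m (b=L-a=2):
  M_4 = Pb²(3a+b)x/L³ - Pab²/L²  [x≤a] = 4·2²·(3·2+2)·1/4³ - 4·2·2²/4² = 0 kN·m
Superposition: M = Σ M_i = -23/54 kN·m ≈ -0.425926 kN·m

M(1) = -23/54 kN·m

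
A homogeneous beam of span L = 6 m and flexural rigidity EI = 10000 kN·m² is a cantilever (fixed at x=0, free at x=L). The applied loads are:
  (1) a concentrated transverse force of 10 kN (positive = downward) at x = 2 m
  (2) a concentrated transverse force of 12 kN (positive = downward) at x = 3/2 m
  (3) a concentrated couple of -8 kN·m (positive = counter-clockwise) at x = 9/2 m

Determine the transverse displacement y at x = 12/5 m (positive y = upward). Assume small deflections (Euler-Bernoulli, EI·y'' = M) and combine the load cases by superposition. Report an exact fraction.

Load 1 — point force P=10 kN at a=2 m (b=L-a=4):
  y_1 = -Pa²(3x-a)/(6EI)  [x>a] = -10·2²·(3·(12/5)-2)/(6·10000) = -13/3750 m
Load 2 — point force P=12 kN at a=3/2 m (b=L-a=9/2):
  y_2 = -Pa²(3x-a)/(6EI)  [x>a] = -12·(3/2)²·(3·(12/5)-(3/2))/(6·10000) = -513/200000 m
Load 3 — applied couple M₀=-8 kN·m at a=9/2 m (b=L-a=3/2):
  y_3 = M₀x²/(2EI)  [x≤a] = (-8)·(12/5)²/(2·10000) = -36/15625 m
Superposition: y = Σ y_i = -25007/3000000 m ≈ -0.008336 m

y(12/5) = -25007/3000000 m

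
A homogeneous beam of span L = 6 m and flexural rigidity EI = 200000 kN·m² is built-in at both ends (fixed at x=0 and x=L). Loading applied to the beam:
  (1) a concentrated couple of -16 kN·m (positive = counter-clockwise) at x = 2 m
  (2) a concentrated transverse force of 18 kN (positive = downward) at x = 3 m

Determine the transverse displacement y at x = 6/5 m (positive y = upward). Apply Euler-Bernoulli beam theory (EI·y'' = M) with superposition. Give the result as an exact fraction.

Load 1 — applied couple M₀=-16 kN·m at a=2 m (b=L-a=4):
  y_1 = (R_Ax³/6 - M_Ax²/2)/EI  [x≤a] with R_A=-32/9, M_A=0 = ((-32/9)·(6/5)³/6 - 0·(6/5)²/2)/200000 = -2/390625 m
Load 2 — point force P=18 kN at a=3 m (b=L-a=3):
  y_2 = -Pb²x²(3aL-(3a+b)x)/(6L³EI)  [x≤a] = -18·3²·(6/5)²·(3·3·6-(3·3+3)·(6/5))/(6·6³·200000) = -891/25000000 m
Superposition: y = Σ y_i = -1019/25000000 m ≈ -0.000041 m

y(6/5) = -1019/25000000 m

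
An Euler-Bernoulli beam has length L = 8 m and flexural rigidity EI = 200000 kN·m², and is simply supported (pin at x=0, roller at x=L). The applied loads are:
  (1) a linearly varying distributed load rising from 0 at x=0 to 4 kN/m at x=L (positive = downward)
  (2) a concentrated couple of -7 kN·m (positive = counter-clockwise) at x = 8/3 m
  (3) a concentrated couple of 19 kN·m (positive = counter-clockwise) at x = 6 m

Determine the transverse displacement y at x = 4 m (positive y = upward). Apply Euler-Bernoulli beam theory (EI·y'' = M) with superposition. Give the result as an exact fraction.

y(4) = -1613/1800000 m

Load 1 — triangular load w₀=4 kN/m (0→w₀ over full span):
  y_1 = -w₀x(7L⁴-10L²x²+3x⁴)/(360LEI) = -4·4·(7·8⁴-10·8²·4²+3·4⁴)/(360·8·200000) = -1/1875 m
Load 2 — applied couple M₀=-7 kN·m at a=8/3 m (b=L-a=16/3):
  y_2 = (M₀x³/(6L)-M₀(x-a)²/2+C₁x)/EI  [x>a] with C₁=M₀(3b²-L²)/(6L)=-28/9 = ((-7)·4³/(6·8)-(-7)·(4-(8/3))²/2+(-28/9)·4)/200000 = -7/90000 m
Load 3 — applied couple M₀=19 kN·m at a=6 m (b=L-a=2):
  y_3 = (M₀x³/(6L)+C₁x)/EI  [x≤a] with C₁=M₀(3b²-L²)/(6L)=-247/12 = (19·4³/(6·8)+(-247/12)·4)/200000 = -57/200000 m
Superposition: y = Σ y_i = -1613/1800000 m ≈ -0.000896 m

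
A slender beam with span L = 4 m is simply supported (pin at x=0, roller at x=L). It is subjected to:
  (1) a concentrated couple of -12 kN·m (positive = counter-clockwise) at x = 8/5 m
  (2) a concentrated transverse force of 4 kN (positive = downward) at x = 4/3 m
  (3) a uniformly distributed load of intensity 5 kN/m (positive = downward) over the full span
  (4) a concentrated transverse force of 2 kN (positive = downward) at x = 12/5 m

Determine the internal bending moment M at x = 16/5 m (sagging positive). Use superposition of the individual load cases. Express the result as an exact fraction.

Load 1 — applied couple M₀=-12 kN·m at a=8/5 m (b=L-a=12/5):
  M_1 = M₀x/L - M₀  [x>a] = (-12)·(16/5)/4 - (-12) = 12/5 kN·m
Load 2 — point force P=4 kN at a=4/3 m (b=L-a=8/3):
  M_2 = Pa(L-x)/L  [x>a] = 4·(4/3)·(4-(16/5))/4 = 16/15 kN·m
Load 3 — uniform load w=5 kN/m over full span:
  M_3 = wx(L-x)/2 = 5·(16/5)·(4-(16/5))/2 = 32/5 kN·m
Load 4 — point force P=2 kN at a=12/5 m (b=L-a=8/5):
  M_4 = Pa(L-x)/L  [x>a] = 2·(12/5)·(4-(16/5))/4 = 24/25 kN·m
Superposition: M = Σ M_i = 812/75 kN·m ≈ 10.826667 kN·m

M(16/5) = 812/75 kN·m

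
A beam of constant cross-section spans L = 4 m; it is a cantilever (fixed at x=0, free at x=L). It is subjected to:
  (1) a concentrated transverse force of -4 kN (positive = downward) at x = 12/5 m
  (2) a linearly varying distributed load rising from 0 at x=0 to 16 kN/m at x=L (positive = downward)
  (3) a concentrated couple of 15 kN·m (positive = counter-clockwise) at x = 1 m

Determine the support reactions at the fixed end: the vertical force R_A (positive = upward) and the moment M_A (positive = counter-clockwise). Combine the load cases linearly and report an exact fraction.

Load 1 — point force P=-4 kN at a=12/5 m (b=L-a=8/5):
  R_A = P = (-4) = -4 kN
  M_A = Pa = (-4)·(12/5) = -48/5 kN·m
Load 2 — triangular load w₀=16 kN/m (0→w₀ over full span):
  R_A = w₀L/2 = 16·4/2 = 32 kN
  M_A = w₀L²/3 = 16·4²/3 = 256/3 kN·m
Load 3 — applied couple M₀=15 kN·m at a=1 m (b=L-a=3):
  R_A = 0 kN
  M_A = -M₀ = -15 kN·m
Superposition: R_A = 28 kN, M_A = 911/15 kN·m

R_A = 28 kN, M_A = 911/15 kN·m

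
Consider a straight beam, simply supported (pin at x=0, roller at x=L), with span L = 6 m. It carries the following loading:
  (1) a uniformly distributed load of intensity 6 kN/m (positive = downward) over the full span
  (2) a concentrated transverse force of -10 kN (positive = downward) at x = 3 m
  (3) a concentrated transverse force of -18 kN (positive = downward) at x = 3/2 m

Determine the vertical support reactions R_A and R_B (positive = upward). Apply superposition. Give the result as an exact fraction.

R_A = -1/2 kN, R_B = 17/2 kN

Load 1 — uniform load w=6 kN/m over full span:
  R_A = wL/2 = 6·6/2 = 18 kN
  R_B = wL/2 = 6·6/2 = 18 kN
Load 2 — point force P=-10 kN at a=3 m (b=L-a=3):
  R_A = Pb/L = (-10)·3/6 = -5 kN
  R_B = Pa/L = (-10)·3/6 = -5 kN
Load 3 — point force P=-18 kN at a=3/2 m (b=L-a=9/2):
  R_A = Pb/L = (-18)·(9/2)/6 = -27/2 kN
  R_B = Pa/L = (-18)·(3/2)/6 = -9/2 kN
Superposition: R_A = -1/2 kN, R_B = 17/2 kN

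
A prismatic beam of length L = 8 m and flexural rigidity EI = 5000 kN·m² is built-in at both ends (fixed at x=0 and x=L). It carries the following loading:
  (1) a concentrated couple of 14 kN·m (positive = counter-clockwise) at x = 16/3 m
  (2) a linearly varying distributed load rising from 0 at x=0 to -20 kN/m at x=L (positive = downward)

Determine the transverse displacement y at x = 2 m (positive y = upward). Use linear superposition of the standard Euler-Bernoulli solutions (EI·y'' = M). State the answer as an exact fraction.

y(2) = 43/4500 m

Load 1 — applied couple M₀=14 kN·m at a=16/3 m (b=L-a=8/3):
  y_1 = (R_Ax³/6 - M_Ax²/2)/EI  [x≤a] with R_A=7/3, M_A=14/3 = ((7/3)·2³/6 - (14/3)·2²/2)/5000 = -7/5625 m
Load 2 — triangular load w₀=-20 kN/m (0→w₀ over full span):
  y_2 = -w₀x²(L-x)²(x+2L)/(120LEI) = -(-20)·2²·(8-2)²·(2+2·8)/(120·8·5000) = 27/2500 m
Superposition: y = Σ y_i = 43/4500 m ≈ 0.009556 m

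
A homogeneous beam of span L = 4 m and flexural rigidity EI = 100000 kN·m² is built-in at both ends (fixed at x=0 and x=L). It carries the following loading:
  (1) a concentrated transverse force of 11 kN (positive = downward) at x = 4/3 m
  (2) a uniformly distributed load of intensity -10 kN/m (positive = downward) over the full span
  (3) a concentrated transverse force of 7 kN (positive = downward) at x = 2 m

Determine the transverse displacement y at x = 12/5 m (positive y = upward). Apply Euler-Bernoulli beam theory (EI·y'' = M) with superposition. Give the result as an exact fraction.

y(12/5) = 1157/63281250 m

Load 1 — point force P=11 kN at a=4/3 m (b=L-a=8/3):
  y_1 = -Pa²(L-x)²(3bL-(3b+a)(L-x))/(6L³EI)  [x>a] = -11·(4/3)²·(4-(12/5))²·(3·(8/3)·4-(3·(8/3)+(4/3))·(4-(12/5)))/(6·4³·100000) = -704/31640625 m
Load 2 — uniform load w=-10 kN/m over full span:
  y_2 = -wx²(L-x)²/(24EI) = -(-10)·(12/5)²·(4-(12/5))²/(24·100000) = 24/390625 m
Load 3 — point force P=7 kN at a=2 m (b=L-a=2):
  y_3 = -Pa²(L-x)²(3bL-(3b+a)(L-x))/(6L³EI)  [x>a] = -7·2²·(4-(12/5))²·(3·2·4-(3·2+2)·(4-(12/5)))/(6·4³·100000) = -49/2343750 m
Superposition: y = Σ y_i = 1157/63281250 m ≈ 0.000018 m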